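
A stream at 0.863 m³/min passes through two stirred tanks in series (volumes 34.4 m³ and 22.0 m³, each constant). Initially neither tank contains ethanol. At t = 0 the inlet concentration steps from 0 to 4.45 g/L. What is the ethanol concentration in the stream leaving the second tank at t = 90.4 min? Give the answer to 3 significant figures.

Each tank obeys Vᵢ dCᵢ/dt = Q(Cᵢ₋₁ − Cᵢ), so τᵢ = Vᵢ/Q.
τ₁ = 34.4/0.863 = 39.861 min; τ₂ = 22.0/0.863 = 25.492 min.
Tank 1: C₁ = C_in(1 − e^(−t/τ₁)). Tank 2 (τ₁ ≠ τ₂): C₂ = C_in[1 − (τ₁ e^(−t/τ₁) − τ₂ e^(−t/τ₂))/(τ₁ − τ₂)].
At t = 90.4: e^(−t/τ₁) = 0.10353, e^(−t/τ₂) = 0.028836.
C₂ = 4.45·[1 − (39.861·0.10353 − 25.492·0.028836)/(14.368)] = 4.45·0.76394 = 3.3996 g/L.

3.40 g/L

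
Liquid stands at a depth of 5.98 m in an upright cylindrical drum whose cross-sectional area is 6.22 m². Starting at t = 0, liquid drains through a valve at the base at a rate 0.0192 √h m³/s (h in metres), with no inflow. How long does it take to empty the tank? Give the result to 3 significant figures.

With no inflow, A dh/dt = −0.0192 √h.
Separate and integrate: 2(√h − √h₀) = −(0.0192/A) t.
Tank is empty when √h = 0: t_empty = 2A√h₀/0.0192.
t_empty = 2·6.22·√5.98/0.0192 = 12.440·2.4454/0.0192 = 1584.4 s.

1580 s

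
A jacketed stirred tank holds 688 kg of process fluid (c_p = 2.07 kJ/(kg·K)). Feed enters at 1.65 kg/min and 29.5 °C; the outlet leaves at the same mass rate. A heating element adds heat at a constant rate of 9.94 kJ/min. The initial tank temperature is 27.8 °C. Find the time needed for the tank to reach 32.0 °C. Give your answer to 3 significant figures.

1010 min

Heat balance on the well-mixed liquid: M c_p dT/dt = ṁ c_p (T_in − T) + 9.94.
τ = M/ṁ = 416.97 min; T_ss = T_in + Q̇/(ṁ c_p) = 32.410 °C.
T(t) = T_ss + (T₀ − T_ss) e^(−t/τ). Set T = 32.0:
e^(−t/τ) = (32.0 − 32.410)/(27.8 − 32.410) = 0.088989
t = −416.97 · ln(0.088989) = 1008.8 min.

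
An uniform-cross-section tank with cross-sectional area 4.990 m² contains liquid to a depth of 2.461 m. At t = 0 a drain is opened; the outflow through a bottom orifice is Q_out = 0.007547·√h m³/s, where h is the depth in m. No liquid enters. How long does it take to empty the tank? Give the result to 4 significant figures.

2074 s

Mass balance (ρ constant): A dh/dt = −0.007547 √h.
Separate and integrate: 2(√h − √h₀) = −(0.007547/A) t.
Set h = 0: 2√h₀ = (0.007547/A) t_empty ⇒ t_empty = 2A√h₀/0.007547.
t_empty = 2·4.990·√2.461/0.007547 = 9.98000·1.56876/0.007547 = 2074.49 s.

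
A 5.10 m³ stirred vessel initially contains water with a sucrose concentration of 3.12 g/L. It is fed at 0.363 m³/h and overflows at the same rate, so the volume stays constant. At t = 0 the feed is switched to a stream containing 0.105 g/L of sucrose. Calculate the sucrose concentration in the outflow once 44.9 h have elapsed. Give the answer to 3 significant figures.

Mass balance on the solute (V constant): V dC/dt = Q(C_in − C).
Time constant τ = V/Q = 5.10/0.363 = 14.050 h.
This is linear first-order; C(t) = C_in + (C₀ − C_in) e^(−t/τ).
C(44.9) = 0.105 + (3.12 − 0.105)·e^(−44.9/14.050) = 0.105 + (3.0150)·0.040933 = 0.22841 g/L.

0.228 g/L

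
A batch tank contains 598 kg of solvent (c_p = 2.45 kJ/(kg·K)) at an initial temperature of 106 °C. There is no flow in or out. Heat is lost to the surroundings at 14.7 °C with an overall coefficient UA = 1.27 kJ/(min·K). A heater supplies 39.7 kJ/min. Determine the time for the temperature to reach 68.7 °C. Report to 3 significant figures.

1120 min

M c_p dT/dt = −UA(T − T_amb) + Q̇.
τ = M c_p/UA = 1153.6 min; T_ss = T_amb + Q̇/UA = 14.7 + 39.7/1.27 = 45.960 °C.
T(t) = T_ss + (T₀ − T_ss)e^(−t/τ); set T = 68.7:
t = −τ ln[(T − T_ss)/(T₀ − T_ss)] = −1153.6 · ln(0.37875) = 1120.0 min.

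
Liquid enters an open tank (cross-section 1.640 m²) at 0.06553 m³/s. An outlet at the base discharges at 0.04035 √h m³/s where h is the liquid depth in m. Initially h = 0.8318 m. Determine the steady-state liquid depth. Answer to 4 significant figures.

2.638 m

A dh/dt = Q_in − 0.04035 √h. Steady state requires inflow = outflow:
Q_in = 0.04035 √h_ss ⇒ √h_ss = 0.06553/0.04035 = 1.62404.
h_ss = 1.62404² = 2.63750 m. (Since h₀ = 0.8318 m < h_ss, the level will rise toward this value.)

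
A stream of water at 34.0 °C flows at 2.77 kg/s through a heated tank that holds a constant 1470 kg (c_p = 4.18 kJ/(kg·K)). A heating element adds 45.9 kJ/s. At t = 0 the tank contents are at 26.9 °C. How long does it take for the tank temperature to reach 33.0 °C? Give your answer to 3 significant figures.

M c_p dT/dt = ṁ c_p (T_in − T) + Q̇.
τ = M/ṁ = 530.69 s; T_ss = T_in + Q̇/(ṁ c_p) = 37.964 °C.
T(t) = T_ss + (T₀ − T_ss) e^(−t/τ). Set T = 33.0:
e^(−t/τ) = (33.0 − 37.964)/(26.9 − 37.964) = 0.44867
t = −530.69 · ln(0.44867) = 425.32 s.

425 s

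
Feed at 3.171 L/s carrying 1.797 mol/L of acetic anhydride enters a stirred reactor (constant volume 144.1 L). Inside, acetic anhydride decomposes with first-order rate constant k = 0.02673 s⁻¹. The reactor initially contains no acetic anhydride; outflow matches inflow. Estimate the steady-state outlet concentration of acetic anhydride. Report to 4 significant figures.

0.8114 mol/L

Accumulation = in − out − consumed: V dC/dt = Q C_in − Q C − k V C.
At steady state: 0 = Q C_in − (Q + kV) C_ss, so C_ss = Q C_in/(Q + kV).
C_ss = 3.171·1.797/(3.171 + 0.02673·144.1) = 5.69829/7.02279 = 0.811399 mol/L.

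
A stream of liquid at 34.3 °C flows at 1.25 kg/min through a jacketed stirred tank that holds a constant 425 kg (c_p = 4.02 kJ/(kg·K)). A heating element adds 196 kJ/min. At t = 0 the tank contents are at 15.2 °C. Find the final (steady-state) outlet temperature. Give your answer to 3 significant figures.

73.3 °C

M c_p dT/dt = ṁ c_p (T_in − T) + Q̇.
At steady state dT/dt = 0 ⇒ T_ss = T_in + Q̇/(ṁ c_p) = 34.3 + 196/(1.25·4.02) = 73.305 °C.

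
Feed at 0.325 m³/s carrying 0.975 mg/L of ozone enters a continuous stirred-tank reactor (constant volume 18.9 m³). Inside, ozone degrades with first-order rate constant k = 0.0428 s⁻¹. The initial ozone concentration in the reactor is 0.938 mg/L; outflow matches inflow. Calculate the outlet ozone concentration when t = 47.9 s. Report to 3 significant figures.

Accumulation = in − out − consumed: V dC/dt = Q C_in − Q C − k V C.
This is linear with rate a = Q/V + k = 0.059996 s⁻¹.
C_ss = Q C_in/(Q + kV) = 0.27945 mg/L; C(t) = C_ss + (C₀ − C_ss) e^(−a t).
C(47.9) = 0.27945 + (0.65855)·e^(−0.059996·47.9) = 0.27945 + (0.65855)·0.056484 = 0.31665 mg/L.

0.317 mg/L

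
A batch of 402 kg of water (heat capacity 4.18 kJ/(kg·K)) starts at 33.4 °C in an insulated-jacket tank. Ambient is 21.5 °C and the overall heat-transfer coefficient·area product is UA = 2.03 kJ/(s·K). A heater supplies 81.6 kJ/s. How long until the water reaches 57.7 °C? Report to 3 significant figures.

Unsteady energy balance on the tank contents: M c_p dT/dt = −UA(T − T_amb) + Q̇.
τ = M c_p/UA = 827.76 s; T_ss = T_amb + Q̇/UA = 21.5 + 81.6/2.03 = 61.697 °C.
T(t) = T_ss + (T₀ − T_ss)e^(−t/τ); set T = 57.7:
t = −τ ln[(T − T_ss)/(T₀ − T_ss)] = −827.76 · ln(0.14125) = 1620.1 s.

1620 s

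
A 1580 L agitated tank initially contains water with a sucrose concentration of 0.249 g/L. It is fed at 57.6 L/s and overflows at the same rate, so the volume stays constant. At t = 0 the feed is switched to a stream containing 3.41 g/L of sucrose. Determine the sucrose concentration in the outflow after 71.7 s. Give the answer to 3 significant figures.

3.18 g/L

Unsteady species balance (constant V, well mixed): V dC/dt = Q(C_in − C).
So dC/dt = (C_in − C)/τ with τ = V/Q = 1580/57.6 = 27.431 s.
This is linear first-order; C(t) = C_in + (C₀ − C_in) e^(−t/τ).
C(71.7) = 3.41 + (0.249 − 3.41)·e^(−71.7/27.431) = 3.41 + (-3.1610)·0.073250 = 3.1785 g/L.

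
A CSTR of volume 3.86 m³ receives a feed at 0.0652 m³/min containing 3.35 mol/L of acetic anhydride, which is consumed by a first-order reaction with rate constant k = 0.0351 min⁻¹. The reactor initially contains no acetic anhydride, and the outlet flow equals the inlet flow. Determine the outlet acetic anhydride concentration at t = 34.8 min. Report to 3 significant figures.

Species balance: V dC/dt = Q C_in − Q C − k V C.
dC/dt = (Q/V) C_in − (Q/V + k) C; effective rate a = Q/V + k = 0.016891 + 0.0351 = 0.051991 min⁻¹.
C_ss = Q C_in/(Q + kV) = 1.0884 mol/L; C(t) = C_ss + (C₀ − C_ss) e^(−a t).
C(34.8) = 1.0884 + (-1.0884)·e^(−0.051991·34.8) = 1.0884 + (-1.0884)·0.16377 = 0.91013 mol/L.

0.910 mol/L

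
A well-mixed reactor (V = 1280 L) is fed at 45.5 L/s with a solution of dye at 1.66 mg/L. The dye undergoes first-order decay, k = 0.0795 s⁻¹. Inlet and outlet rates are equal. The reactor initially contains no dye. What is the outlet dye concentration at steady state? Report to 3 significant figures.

0.513 mg/L

Species balance: V dC/dt = Q C_in − Q C − k V C.
At steady state: 0 = Q C_in − (Q + kV) C_ss, so C_ss = Q C_in/(Q + kV).
C_ss = 45.5·1.66/(45.5 + 0.0795·1280) = 75.530/147.26 = 0.51290 mg/L.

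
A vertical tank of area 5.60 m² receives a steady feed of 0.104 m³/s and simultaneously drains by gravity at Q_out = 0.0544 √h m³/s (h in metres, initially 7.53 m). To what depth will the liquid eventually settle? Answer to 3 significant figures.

3.65 m

Level balance: A dh/dt = 0.104 − 0.0544 √h. Setting dh/dt = 0:
Q_in = 0.0544 √h_ss ⇒ √h_ss = 0.104/0.0544 = 1.9118.
h_ss = 1.9118² = 3.6548 m. (Since h₀ = 7.53 m > h_ss, the level will fall toward this value.)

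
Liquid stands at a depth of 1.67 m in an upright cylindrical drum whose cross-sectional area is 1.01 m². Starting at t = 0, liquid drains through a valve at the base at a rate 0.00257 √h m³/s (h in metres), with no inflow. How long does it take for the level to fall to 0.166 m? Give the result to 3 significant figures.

Mass balance (ρ constant): A dh/dt = −0.00257 √h.
∫ h^(−1/2) dh = −(0.00257/A) ∫ dt, giving 2√h = 2√h₀ − (0.00257/A) t.
t = 2A(√h₀ − √h)/0.00257 = 2·1.01·(√1.67 − √0.166)/0.00257
  = 2.0200 × (1.2923 − 0.40743) / 0.00257 = 695.49 s.

695 s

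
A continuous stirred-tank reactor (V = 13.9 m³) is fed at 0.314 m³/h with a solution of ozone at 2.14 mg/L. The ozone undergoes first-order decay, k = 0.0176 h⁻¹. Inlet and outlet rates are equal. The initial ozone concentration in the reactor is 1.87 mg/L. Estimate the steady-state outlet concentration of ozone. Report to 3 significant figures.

1.20 mg/L

Species balance: V dC/dt = Q C_in − Q C − k V C.
At steady state: 0 = Q C_in − (Q + kV) C_ss, so C_ss = Q C_in/(Q + kV).
C_ss = 0.314·2.14/(0.314 + 0.0176·13.9) = 0.67196/0.55864 = 1.2028 mg/L.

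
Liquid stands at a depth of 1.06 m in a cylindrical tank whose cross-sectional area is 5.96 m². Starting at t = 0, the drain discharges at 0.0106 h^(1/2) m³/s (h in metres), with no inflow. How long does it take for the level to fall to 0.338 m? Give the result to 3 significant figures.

504 s

Accumulation of liquid (constant cross-section A): A dh/dt = −0.0106 √h.
Separate and integrate: 2(√h − √h₀) = −(0.0106/A) t.
t = 2A(√h₀ − √h)/0.0106 = 2·5.96·(√1.06 − √0.338)/0.0106
  = 11.920 × (1.0296 − 0.58138) / 0.0106 = 504.00 s.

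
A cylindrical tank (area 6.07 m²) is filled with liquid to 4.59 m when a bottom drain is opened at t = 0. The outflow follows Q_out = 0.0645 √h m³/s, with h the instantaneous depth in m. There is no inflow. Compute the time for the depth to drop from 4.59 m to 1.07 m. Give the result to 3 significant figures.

Mass balance (ρ constant): A dh/dt = −0.0645 √h.
Separate and integrate: 2(√h − √h₀) = −(0.0645/A) t.
t = 2A(√h₀ − √h)/0.0645 = 2·6.07·(√4.59 − √1.07)/0.0645
  = 12.140 × (2.1424 − 1.0344) / 0.0645 = 208.55 s.

209 s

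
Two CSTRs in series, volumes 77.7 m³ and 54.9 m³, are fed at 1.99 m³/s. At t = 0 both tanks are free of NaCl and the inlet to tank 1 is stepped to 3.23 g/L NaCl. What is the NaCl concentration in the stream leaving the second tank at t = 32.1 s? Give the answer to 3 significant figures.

0.822 g/L

Each tank obeys Vᵢ dCᵢ/dt = Q(Cᵢ₋₁ − Cᵢ), so τᵢ = Vᵢ/Q.
τ₁ = 77.7/1.99 = 39.045 s; τ₂ = 54.9/1.99 = 27.588 s.
Solving the cascade with C₁(0)=C₂(0)=0 gives C₂(t) = C_in[1 − (τ₁ e^(−t/τ₁) − τ₂ e^(−t/τ₂))/(τ₁ − τ₂)].
At t = 32.1: e^(−t/τ₁) = 0.43950, e^(−t/τ₂) = 0.31237.
C₂ = 3.23·[1 − (39.045·0.43950 − 27.588·0.31237)/(11.457)] = 3.23·0.25440 = 0.82173 g/L.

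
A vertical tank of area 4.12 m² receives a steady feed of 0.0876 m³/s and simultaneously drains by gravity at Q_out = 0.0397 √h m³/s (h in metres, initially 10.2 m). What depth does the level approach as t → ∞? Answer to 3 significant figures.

A dh/dt = Q_in − 0.0397 √h. Steady state requires inflow = outflow:
Q_in = 0.0397 √h_ss ⇒ √h_ss = 0.0876/0.0397 = 2.2065.
h_ss = 2.2065² = 4.8689 m. (Since h₀ = 10.2 m > h_ss, the level will fall toward this value.)

4.87 m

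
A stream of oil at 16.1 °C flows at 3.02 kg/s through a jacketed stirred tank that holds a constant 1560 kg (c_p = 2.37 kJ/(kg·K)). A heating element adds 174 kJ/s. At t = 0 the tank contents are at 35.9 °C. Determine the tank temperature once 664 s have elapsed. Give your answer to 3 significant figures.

39.2 °C

M c_p dT/dt = ṁ c_p (T_in − T) + Q̇.
Rearrange: dT/dt = (T_ss − T)/τ with τ = M/ṁ = 516.56 s and T_ss = T_in + Q̇/(ṁ c_p) = 40.411 °C.
T approaches T_ss exponentially: T(t) = T_ss + (T₀ − T_ss) e^(−t/τ).
T(664) = 40.411 + (-4.5105)·e^(−664/516.56) = 40.411 + (-4.5105)·0.27653 = 39.163 °C.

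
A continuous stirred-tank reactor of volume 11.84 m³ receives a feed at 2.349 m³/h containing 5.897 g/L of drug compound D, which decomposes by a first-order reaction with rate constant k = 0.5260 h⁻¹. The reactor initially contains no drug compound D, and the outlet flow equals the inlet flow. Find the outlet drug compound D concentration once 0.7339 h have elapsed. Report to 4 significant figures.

0.6660 g/L

Species balance: V dC/dt = Q C_in − Q C − k V C.
This is linear with rate a = Q/V + k = 0.724395 h⁻¹.
C_ss = Q C_in/(Q + kV) = 1.61505 g/L; C(t) = C_ss + (C₀ − C_ss) e^(−a t).
C(0.7339) = 1.61505 + (-1.61505)·e^(−0.724395·0.7339) = 1.61505 + (-1.61505)·0.587644 = 0.665977 g/L.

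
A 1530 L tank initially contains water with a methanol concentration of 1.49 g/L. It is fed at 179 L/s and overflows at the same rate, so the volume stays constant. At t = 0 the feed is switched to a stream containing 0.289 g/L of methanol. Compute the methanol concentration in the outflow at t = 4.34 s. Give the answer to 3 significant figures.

Species balance on the tank: V dC/dt = Q(C_in − C).
Time constant τ = V/Q = 1530/179 = 8.5475 s.
Integrating: C(t) = C_in + (C₀ − C_in) e^(−t/τ).
C(4.34) = 0.289 + (1.49 − 0.289)·e^(−4.34/8.5475) = 0.289 + (1.2010)·0.60185 = 1.0118 g/L.

1.01 g/L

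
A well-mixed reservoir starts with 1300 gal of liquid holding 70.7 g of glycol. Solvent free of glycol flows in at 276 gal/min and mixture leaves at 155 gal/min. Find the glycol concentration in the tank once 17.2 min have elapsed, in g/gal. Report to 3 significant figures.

0.00615 g/gal

Total volume: dV/dt = Q_in − Q_out = 121.00 gal/min, so V(t) = 1300 + 121.00 t and V(17.2) = 3381.2 gal.
Solute balance: dm/dt = 0 − Q_out C = −Q_out m/V(t).
Separate: dm/m = −Q_out dt/V(t) ⇒ ln(m/m₀) = −(Q_out/(Q_in−Q_out)) ln(V/V₀).
m = m₀ (V₀/V)^(Q_out/(Q_in−Q_out)) = 70.7 × (1300/3381.2)^(1.2810) = 20.780 g.
C = m/V = 20.780/3381.2 = 0.0061457 g/gal.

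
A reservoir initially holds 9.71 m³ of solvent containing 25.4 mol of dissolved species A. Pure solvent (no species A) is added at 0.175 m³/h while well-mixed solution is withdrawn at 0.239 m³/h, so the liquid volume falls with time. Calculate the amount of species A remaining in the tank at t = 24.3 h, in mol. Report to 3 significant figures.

13.2 mol

Let m(t) be the amount of species A. Volume: V(t) = V₀ + (Q_in − Q_out) t = 9.71 − 0.064000 t; V(24.3) = 8.1548 m³.
No species A enters, so dm/dt = −Q_out · (m/V).
Separate: dm/m = −Q_out dt/V(t) ⇒ ln(m/m₀) = −(Q_out/(Q_in−Q_out)) ln(V/V₀).
m = m₀ (V₀/V)^(Q_out/(Q_in−Q_out)) = 25.4 × (9.71/8.1548)^(-3.7344) = 13.236 mol.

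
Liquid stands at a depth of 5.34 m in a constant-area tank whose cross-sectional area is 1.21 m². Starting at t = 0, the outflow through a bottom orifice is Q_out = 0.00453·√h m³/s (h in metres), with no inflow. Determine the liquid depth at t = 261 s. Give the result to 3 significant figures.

A dh/dt = −Q_out = −0.00453 √h.
Separate and integrate: 2(√h − √h₀) = −(0.00453/A) t.
√h = √5.34 − 0.00453·261/(2·1.21) = 2.3108 − 0.48857 = 1.8223.
h = 1.8223² = 3.3207 m.

3.32 m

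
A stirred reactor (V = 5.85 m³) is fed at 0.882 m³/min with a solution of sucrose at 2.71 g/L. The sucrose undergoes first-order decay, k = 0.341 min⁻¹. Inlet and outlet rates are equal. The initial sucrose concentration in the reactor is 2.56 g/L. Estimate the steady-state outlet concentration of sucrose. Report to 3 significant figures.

0.831 g/L

Accumulation = in − out − consumed: V dC/dt = Q C_in − Q C − k V C.
Steady state (dC/dt = 0): C_ss = Q C_in/(Q + kV) = C_in/(1 + kV/Q).
C_ss = 0.882·2.71/(0.882 + 0.341·5.85) = 2.3902/2.8769 = 0.83085 g/L.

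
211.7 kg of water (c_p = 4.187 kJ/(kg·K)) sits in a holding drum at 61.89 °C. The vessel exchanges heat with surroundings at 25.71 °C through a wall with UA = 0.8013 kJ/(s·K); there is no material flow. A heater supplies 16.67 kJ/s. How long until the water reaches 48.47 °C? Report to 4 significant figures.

M c_p dT/dt = −UA(T − T_amb) + Q̇.
τ = M c_p/UA = 1106.19 s; T_ss = T_amb + Q̇/UA = 25.71 + 16.67/0.8013 = 46.5137 °C.
T(t) = T_ss + (T₀ − T_ss)e^(−t/τ); set T = 48.47:
t = −τ ln[(T − T_ss)/(T₀ − T_ss)] = −1106.19 · ln(0.127229) = 2280.70 s.

2281 s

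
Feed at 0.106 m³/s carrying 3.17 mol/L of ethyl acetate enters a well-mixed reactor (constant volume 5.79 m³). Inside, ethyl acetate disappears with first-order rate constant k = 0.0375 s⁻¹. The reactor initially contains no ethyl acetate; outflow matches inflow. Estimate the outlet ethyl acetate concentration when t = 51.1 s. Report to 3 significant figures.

0.980 mol/L

Accumulation = in − out − consumed: V dC/dt = Q C_in − Q C − k V C.
dC/dt = (Q/V) C_in − (Q/V + k) C; effective rate a = Q/V + k = 0.018307 + 0.0375 = 0.055807 s⁻¹.
C_ss = Q C_in/(Q + kV) = 1.0399 mol/L; C(t) = C_ss + (C₀ − C_ss) e^(−a t).
C(51.1) = 1.0399 + (-1.0399)·e^(−0.055807·51.1) = 1.0399 + (-1.0399)·0.057743 = 0.97986 mol/L.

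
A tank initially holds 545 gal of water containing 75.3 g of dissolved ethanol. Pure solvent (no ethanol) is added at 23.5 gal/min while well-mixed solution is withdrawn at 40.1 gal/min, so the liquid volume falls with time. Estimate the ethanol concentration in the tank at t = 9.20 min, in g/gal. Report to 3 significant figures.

Let m(t) be the amount of ethanol. Volume: V(t) = V₀ + (Q_in − Q_out) t = 545 − 16.600 t; V(9.20) = 392.28 gal.
Solute balance: dm/dt = 0 − Q_out C = −Q_out m/V(t).
Separate: dm/m = −Q_out dt/V(t) ⇒ ln(m/m₀) = −(Q_out/(Q_in−Q_out)) ln(V/V₀).
m = m₀ (V₀/V)^(Q_out/(Q_in−Q_out)) = 75.3 × (545/392.28)^(-2.4157) = 34.028 g.
C = m/V = 34.028/392.28 = 0.086744 g/gal.

0.0867 g/gal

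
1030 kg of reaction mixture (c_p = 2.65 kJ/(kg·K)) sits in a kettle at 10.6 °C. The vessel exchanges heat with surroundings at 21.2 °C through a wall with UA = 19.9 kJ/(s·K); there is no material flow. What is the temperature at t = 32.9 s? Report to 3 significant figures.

12.9 °C

Unsteady energy balance on the tank contents: M c_p dT/dt = −UA(T − T_amb).
dT/dt = (T_ss − T)/τ with T_ss = T_amb = 21.200 °C, τ = M c_p/UA = 1030·2.65/19.9 = 137.16 s.
Solution: T(t) = T_ss + (T₀ − T_ss) e^(−t/τ).
T(32.9) = 21.200 + (-10.600)·0.78673 = 12.861 °C.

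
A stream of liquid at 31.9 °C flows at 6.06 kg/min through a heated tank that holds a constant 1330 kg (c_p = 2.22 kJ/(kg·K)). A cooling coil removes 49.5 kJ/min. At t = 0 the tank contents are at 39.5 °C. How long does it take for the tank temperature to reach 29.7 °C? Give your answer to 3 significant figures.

First-law balance (no shaft work): M c_p dT/dt = ṁ c_p (T_in − T) − 49.5.
τ = M/ṁ = 219.47 min; T_ss = T_in − Q̇/(ṁ c_p) = 28.221 °C.
T(t) = T_ss + (T₀ − T_ss) e^(−t/τ). Set T = 29.7:
e^(−t/τ) = (29.7 − 28.221)/(39.5 − 28.221) = 0.13116
t = −219.47 · ln(0.13116) = 445.82 min.

446 min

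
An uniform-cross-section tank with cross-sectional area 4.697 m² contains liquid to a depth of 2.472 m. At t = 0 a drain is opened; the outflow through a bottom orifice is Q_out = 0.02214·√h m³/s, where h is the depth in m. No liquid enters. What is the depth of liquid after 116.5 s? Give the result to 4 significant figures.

1.684 m

Mass balance (ρ constant): A dh/dt = −0.02214 √h.
∫ h^(−1/2) dh = −(0.02214/A) ∫ dt, giving 2√h = 2√h₀ − (0.02214/A) t.
√h = √2.472 − 0.02214·116.5/(2·4.697) = 1.57226 − 0.274570 = 1.29769.
h = 1.29769² = 1.68400 m.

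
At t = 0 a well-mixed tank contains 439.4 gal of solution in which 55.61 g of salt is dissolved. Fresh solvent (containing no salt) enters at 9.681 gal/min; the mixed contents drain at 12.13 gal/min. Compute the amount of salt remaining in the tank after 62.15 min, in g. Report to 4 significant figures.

6.767 g

Let m(t) be the amount of salt. Volume: V(t) = V₀ + (Q_in − Q_out) t = 439.4 − 2.44900 t; V(62.15) = 287.195 gal.
Solute balance: dm/dt = 0 − Q_out C = −Q_out m/V(t).
dm/m = −Q_out dt/(V₀ − 2.44900 t); integrating gives ln(m/m₀) = −(Q_out/(Q_in−Q_out)) ln(V/V₀).
m = m₀ (V₀/V)^(Q_out/(Q_in−Q_out)) = 55.61 × (439.4/287.195)^(-4.95304) = 6.76716 g.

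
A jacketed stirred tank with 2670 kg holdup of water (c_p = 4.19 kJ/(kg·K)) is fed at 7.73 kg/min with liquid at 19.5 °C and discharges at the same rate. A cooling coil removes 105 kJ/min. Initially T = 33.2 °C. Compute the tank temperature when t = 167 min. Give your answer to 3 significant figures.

26.7 °C

First-law balance (no shaft work): M c_p dT/dt = ṁ c_p (T_in − T) − 105.
Rearrange: dT/dt = (T_ss − T)/τ with τ = M/ṁ = 345.41 min and T_ss = T_in − Q̇/(ṁ c_p) = 16.258 °C.
This is linear first-order; T(t) = T_ss + (T₀ − T_ss) e^(−t/τ).
T(167) = 16.258 + (16.942)·e^(−167/345.41) = 16.258 + (16.942)·0.61663 = 26.705 °C.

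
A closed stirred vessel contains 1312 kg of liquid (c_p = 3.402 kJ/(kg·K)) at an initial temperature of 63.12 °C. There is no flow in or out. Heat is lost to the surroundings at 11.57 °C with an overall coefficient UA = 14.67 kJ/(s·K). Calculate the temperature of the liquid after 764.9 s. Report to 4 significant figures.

15.74 °C

Heat balance on the well-mixed liquid: M c_p dT/dt = −UA(T − T_amb).
dT/dt = (T_ss − T)/τ with T_ss = T_amb = 11.5700 °C, τ = M c_p/UA = 1312·3.402/14.67 = 304.255 s.
T approaches T_ss exponentially: T(t) = T_ss + (T₀ − T_ss) e^(−t/τ).
T(764.9) = 11.5700 + (51.5500)·0.0809432 = 15.7426 °C.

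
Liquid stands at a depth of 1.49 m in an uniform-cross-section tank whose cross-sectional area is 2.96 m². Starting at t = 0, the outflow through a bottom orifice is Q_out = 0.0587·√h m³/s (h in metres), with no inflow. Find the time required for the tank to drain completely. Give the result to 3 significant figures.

123 s

A dh/dt = −Q_out = −0.0587 √h.
This is separable: 2 d(√h)/dt = −0.0587/A, so √h = √h₀ − (0.0587/(2A)) t.
Tank is empty when √h = 0: t_empty = 2A√h₀/0.0587.
t_empty = 2·2.96·√1.49/0.0587 = 5.9200·1.2207/0.0587 = 123.11 s.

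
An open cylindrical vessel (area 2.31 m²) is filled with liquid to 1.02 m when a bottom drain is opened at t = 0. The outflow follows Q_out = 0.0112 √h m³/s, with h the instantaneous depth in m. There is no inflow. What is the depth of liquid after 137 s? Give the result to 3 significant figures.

0.459 m

With no inflow, A dh/dt = −0.0112 √h.
This is separable: 2 d(√h)/dt = −0.0112/A, so √h = √h₀ − (0.0112/(2A)) t.
√h = √1.02 − 0.0112·137/(2·2.31) = 1.0100 − 0.33212 = 0.67783.
h = 0.67783² = 0.45945 m.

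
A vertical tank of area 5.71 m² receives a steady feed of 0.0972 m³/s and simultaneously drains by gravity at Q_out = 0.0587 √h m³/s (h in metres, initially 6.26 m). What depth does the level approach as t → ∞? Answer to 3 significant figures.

Volume balance on the tank: A dh/dt = Q_in − 0.0587 √h. At steady state dh/dt = 0:
Q_in = 0.0587 √h_ss ⇒ √h_ss = 0.0972/0.0587 = 1.6559.
h_ss = 1.6559² = 2.7419 m. (Since h₀ = 6.26 m > h_ss, the level will fall toward this value.)

2.74 m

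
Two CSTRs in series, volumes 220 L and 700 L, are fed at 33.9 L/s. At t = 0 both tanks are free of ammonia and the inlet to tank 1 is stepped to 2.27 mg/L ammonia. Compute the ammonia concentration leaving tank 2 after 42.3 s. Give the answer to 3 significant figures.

1.84 mg/L

Time constants: τᵢ = Vᵢ/Q for each well-mixed tank.
τ₁ = 220/33.9 = 6.4897 s; τ₂ = 700/33.9 = 20.649 s.
Solving the cascade with C₁(0)=C₂(0)=0 gives C₂(t) = C_in[1 − (τ₁ e^(−t/τ₁) − τ₂ e^(−t/τ₂))/(τ₁ − τ₂)].
At t = 42.3: e^(−t/τ₁) = 0.0014766, e^(−t/τ₂) = 0.12892.
C₂ = 2.27·[1 − (6.4897·0.0014766 − 20.649·0.12892)/(-14.159)] = 2.27·0.81266 = 1.8447 mg/L.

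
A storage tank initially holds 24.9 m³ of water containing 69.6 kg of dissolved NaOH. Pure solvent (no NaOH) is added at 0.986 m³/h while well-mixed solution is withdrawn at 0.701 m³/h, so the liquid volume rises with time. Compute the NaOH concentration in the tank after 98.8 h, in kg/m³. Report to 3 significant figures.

Let m(t) be the amount of NaOH. Volume: V(t) = V₀ + (Q_in − Q_out) t = 24.9 + 0.28500 t; V(98.8) = 53.058 m³.
Solute balance: dm/dt = 0 − Q_out C = −Q_out m/V(t).
dm/m = −Q_out dt/(V₀ + 0.28500 t); integrating gives ln(m/m₀) = −(Q_out/(Q_in−Q_out)) ln(V/V₀).
m = m₀ (V₀/V)^(Q_out/(Q_in−Q_out)) = 69.6 × (24.9/53.058)^(2.4596) = 10.826 kg.
C = m/V = 10.826/53.058 = 0.20405 kg/m³.

0.204 kg/m³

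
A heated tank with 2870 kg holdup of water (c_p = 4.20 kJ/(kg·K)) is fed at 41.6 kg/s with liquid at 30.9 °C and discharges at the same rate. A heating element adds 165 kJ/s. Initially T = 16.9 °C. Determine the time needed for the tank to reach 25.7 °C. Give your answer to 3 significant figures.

61.3 s

First-law balance (no shaft work): M c_p dT/dt = ṁ c_p (T_in − T) + 165.
τ = M/ṁ = 68.990 s; T_ss = T_in + Q̇/(ṁ c_p) = 31.844 °C.
T(t) = T_ss + (T₀ − T_ss) e^(−t/τ). Set T = 25.7:
e^(−t/τ) = (25.7 − 31.844)/(16.9 − 31.844) = 0.41115
t = −68.990 · ln(0.41115) = 61.319 s.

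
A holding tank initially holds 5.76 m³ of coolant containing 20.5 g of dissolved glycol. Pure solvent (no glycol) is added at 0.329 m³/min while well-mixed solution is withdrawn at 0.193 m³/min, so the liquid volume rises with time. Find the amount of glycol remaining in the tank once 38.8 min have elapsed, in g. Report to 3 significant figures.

8.15 g

Let m(t) be the amount of glycol. Volume: V(t) = V₀ + (Q_in − Q_out) t = 5.76 + 0.13600 t; V(38.8) = 11.037 m³.
No glycol enters, so dm/dt = −Q_out · (m/V).
dm/m = −Q_out dt/(V₀ + 0.13600 t); integrating gives ln(m/m₀) = −(Q_out/(Q_in−Q_out)) ln(V/V₀).
m = m₀ (V₀/V)^(Q_out/(Q_in−Q_out)) = 20.5 × (5.76/11.037)^(1.4191) = 8.1464 g.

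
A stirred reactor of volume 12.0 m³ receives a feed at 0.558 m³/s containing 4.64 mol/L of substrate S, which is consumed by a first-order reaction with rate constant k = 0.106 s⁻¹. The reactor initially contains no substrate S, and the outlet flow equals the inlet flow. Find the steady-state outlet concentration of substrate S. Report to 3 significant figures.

Species balance: V dC/dt = Q C_in − Q C − k V C.
At steady state: 0 = Q C_in − (Q + kV) C_ss, so C_ss = Q C_in/(Q + kV).
C_ss = 0.558·4.64/(0.558 + 0.106·12.0) = 2.5891/1.8300 = 1.4148 mol/L.

1.41 mol/L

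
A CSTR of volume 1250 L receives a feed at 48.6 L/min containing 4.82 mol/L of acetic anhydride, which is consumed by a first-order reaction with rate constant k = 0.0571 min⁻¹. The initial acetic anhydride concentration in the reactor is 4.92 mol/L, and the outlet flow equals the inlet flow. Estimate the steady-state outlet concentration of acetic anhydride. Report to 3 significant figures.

1.95 mol/L

Accumulation = in − out − consumed: V dC/dt = Q C_in − Q C − k V C.
Steady state (dC/dt = 0): C_ss = Q C_in/(Q + kV) = C_in/(1 + kV/Q).
C_ss = 48.6·4.82/(48.6 + 0.0571·1250) = 234.25/119.97 = 1.9525 mol/L.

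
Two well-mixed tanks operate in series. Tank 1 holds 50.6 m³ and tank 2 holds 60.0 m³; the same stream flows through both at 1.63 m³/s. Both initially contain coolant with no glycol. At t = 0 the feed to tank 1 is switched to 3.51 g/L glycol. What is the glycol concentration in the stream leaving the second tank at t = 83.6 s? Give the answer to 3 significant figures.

Each tank obeys Vᵢ dCᵢ/dt = Q(Cᵢ₋₁ − Cᵢ), so τᵢ = Vᵢ/Q.
τ₁ = 50.6/1.63 = 31.043 s; τ₂ = 60.0/1.63 = 36.810 s.
Tank 1: C₁ = C_in(1 − e^(−t/τ₁)). Tank 2 (τ₁ ≠ τ₂): C₂ = C_in[1 − (τ₁ e^(−t/τ₁) − τ₂ e^(−t/τ₂))/(τ₁ − τ₂)].
At t = 83.6: e^(−t/τ₁) = 0.067675, e^(−t/τ₂) = 0.10320.
C₂ = 3.51·[1 − (31.043·0.067675 − 36.810·0.10320)/(-5.7669)] = 3.51·0.70560 = 2.4767 g/L.

2.48 g/L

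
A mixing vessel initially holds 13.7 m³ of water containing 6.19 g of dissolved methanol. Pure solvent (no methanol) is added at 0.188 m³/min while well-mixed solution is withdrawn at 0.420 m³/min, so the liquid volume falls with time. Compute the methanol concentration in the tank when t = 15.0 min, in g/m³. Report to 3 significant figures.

0.356 g/m³

Total volume: dV/dt = Q_in − Q_out = -0.23200 m³/min, so V(t) = 13.7 − 0.23200 t and V(15.0) = 10.220 m³.
Solute balance: dm/dt = 0 − Q_out C = −Q_out m/V(t).
Separate: dm/m = −Q_out dt/V(t) ⇒ ln(m/m₀) = −(Q_out/(Q_in−Q_out)) ln(V/V₀).
m = m₀ (V₀/V)^(Q_out/(Q_in−Q_out)) = 6.19 × (13.7/10.220)^(-1.8103) = 3.6416 g.
C = m/V = 3.6416/10.220 = 0.35632 g/m³.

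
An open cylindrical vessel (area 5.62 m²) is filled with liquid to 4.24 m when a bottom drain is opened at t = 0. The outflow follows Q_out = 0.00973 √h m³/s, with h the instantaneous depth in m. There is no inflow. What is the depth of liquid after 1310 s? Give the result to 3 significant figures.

0.856 m

With no inflow, A dh/dt = −0.00973 √h.
Separate and integrate: 2(√h − √h₀) = −(0.00973/A) t.
√h = √4.24 − 0.00973·1310/(2·5.62) = 2.0591 − 1.1340 = 0.92511.
h = 0.92511² = 0.85584 m.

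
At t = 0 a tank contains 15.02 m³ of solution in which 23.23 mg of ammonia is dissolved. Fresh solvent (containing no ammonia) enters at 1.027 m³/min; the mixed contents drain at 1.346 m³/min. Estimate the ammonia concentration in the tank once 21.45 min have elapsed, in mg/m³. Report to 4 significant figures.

0.2184 mg/m³

Let m(t) be the amount of ammonia. Volume: V(t) = V₀ + (Q_in − Q_out) t = 15.02 − 0.319000 t; V(21.45) = 8.17745 m³.
No ammonia enters, so dm/dt = −Q_out · (m/V).
dm/m = −Q_out dt/(V₀ − 0.319000 t); integrating gives ln(m/m₀) = −(Q_out/(Q_in−Q_out)) ln(V/V₀).
m = m₀ (V₀/V)^(Q_out/(Q_in−Q_out)) = 23.23 × (15.02/8.17745)^(-4.21944) = 1.78607 mg.
C = m/V = 1.78607/8.17745 = 0.218414 mg/m³.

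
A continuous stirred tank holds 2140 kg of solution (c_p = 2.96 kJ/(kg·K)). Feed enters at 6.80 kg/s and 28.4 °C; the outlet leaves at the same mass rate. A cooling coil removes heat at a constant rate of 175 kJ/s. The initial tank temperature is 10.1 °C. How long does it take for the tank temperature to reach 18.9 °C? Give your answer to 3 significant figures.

First-law balance (no shaft work): M c_p dT/dt = ṁ c_p (T_in − T) − 175.
τ = M/ṁ = 314.71 s; T_ss = T_in − Q̇/(ṁ c_p) = 19.706 °C.
T(t) = T_ss + (T₀ − T_ss) e^(−t/τ). Set T = 18.9:
e^(−t/τ) = (18.9 − 19.706)/(10.1 − 19.706) = 0.083872
t = −314.71 · ln(0.083872) = 779.99 s.

780 s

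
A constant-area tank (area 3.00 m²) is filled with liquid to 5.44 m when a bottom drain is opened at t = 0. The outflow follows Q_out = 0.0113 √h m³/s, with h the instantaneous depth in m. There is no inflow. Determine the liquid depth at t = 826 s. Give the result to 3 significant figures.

A dh/dt = −Q_out = −0.0113 √h.
This is separable: 2 d(√h)/dt = −0.0113/A, so √h = √h₀ − (0.0113/(2A)) t.
√h = √5.44 − 0.0113·826/(2·3.00) = 2.3324 − 1.5556 = 0.77675.
h = 0.77675² = 0.60334 m.

0.603 m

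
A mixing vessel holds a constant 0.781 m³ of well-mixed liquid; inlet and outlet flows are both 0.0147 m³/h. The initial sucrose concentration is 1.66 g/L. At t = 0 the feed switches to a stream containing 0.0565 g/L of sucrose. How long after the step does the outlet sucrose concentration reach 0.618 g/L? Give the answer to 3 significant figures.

Species balance: V dC/dt = Q(C_in − C) ⇒ τ = V/Q = 53.129 h.
C(t) = C_in + (C₀ − C_in) e^(−t/τ). Set C = 0.618 and solve for t:
e^(−t/τ) = (C − C_in)/(C₀ − C_in) = (0.618 − 0.0565)/(1.66 − 0.0565) = 0.35017
t = −τ ln(…) = 53.129 × 1.0493 = 55.750 h.

55.8 h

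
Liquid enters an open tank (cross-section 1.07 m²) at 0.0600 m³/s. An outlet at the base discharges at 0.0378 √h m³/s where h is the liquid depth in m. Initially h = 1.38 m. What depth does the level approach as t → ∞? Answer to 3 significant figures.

2.52 m

A dh/dt = Q_in − 0.0378 √h. Steady state requires inflow = outflow:
Q_in = 0.0378 √h_ss ⇒ √h_ss = 0.0600/0.0378 = 1.5873.
h_ss = 1.5873² = 2.5195 m. (Since h₀ = 1.38 m < h_ss, the level will rise toward this value.)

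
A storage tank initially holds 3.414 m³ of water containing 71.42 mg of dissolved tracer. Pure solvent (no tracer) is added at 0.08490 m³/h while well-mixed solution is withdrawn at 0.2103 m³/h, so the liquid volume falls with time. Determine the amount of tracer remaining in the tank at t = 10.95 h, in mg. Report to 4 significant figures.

Total volume: dV/dt = Q_in − Q_out = -0.125400 m³/h, so V(t) = 3.414 − 0.125400 t and V(10.95) = 2.04087 m³.
No tracer enters, so dm/dt = −Q_out · (m/V).
dm/m = −Q_out dt/(V₀ − 0.125400 t); integrating gives ln(m/m₀) = −(Q_out/(Q_in−Q_out)) ln(V/V₀).
m = m₀ (V₀/V)^(Q_out/(Q_in−Q_out)) = 71.42 × (3.414/2.04087)^(-1.67703) = 30.1363 mg.

30.14 mg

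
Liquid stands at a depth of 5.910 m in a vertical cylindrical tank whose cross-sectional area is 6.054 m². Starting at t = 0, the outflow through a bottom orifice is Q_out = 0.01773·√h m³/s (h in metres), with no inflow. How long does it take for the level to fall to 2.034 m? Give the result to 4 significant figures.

686.2 s

Accumulation of liquid (constant cross-section A): A dh/dt = −0.01773 √h.
This is separable: 2 d(√h)/dt = −0.01773/A, so √h = √h₀ − (0.01773/(2A)) t.
t = 2A(√h₀ − √h)/0.01773 = 2·6.054·(√5.910 − √2.034)/0.01773
  = 12.1080 × (2.43105 − 1.42618) / 0.01773 = 686.233 s.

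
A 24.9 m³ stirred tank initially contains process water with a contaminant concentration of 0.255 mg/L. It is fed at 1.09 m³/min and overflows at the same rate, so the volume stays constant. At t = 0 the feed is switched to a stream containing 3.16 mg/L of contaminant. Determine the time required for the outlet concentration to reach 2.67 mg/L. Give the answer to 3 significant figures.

40.7 min

Species balance: V dC/dt = Q(C_in − C) ⇒ τ = V/Q = 22.844 min.
C(t) = C_in + (C₀ − C_in) e^(−t/τ). Set C = 2.67 and solve for t:
e^(−t/τ) = (C − C_in)/(C₀ − C_in) = (2.67 − 3.16)/(0.255 − 3.16) = 0.16867
t = −τ ln(…) = 22.844 × 1.7798 = 40.657 min.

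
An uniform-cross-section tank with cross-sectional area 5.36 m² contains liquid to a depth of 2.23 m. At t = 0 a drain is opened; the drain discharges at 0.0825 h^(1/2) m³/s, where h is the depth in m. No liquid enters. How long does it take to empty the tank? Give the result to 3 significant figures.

194 s

With no inflow, A dh/dt = −0.0825 √h.
Separate and integrate: 2(√h − √h₀) = −(0.0825/A) t.
Tank is empty when √h = 0: t_empty = 2A√h₀/0.0825.
t_empty = 2·5.36·√2.23/0.0825 = 10.720·1.4933/0.0825 = 194.04 s.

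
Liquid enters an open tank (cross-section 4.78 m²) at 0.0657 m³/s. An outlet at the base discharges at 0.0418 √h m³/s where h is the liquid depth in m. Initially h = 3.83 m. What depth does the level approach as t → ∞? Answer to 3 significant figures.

Accumulation of liquid (constant cross-section A): A dh/dt = Q_in − 0.0418 √h. At steady state dh/dt = 0:
Q_in = 0.0418 √h_ss ⇒ √h_ss = 0.0657/0.0418 = 1.5718.
h_ss = 1.5718² = 2.4705 m. (Since h₀ = 3.83 m > h_ss, the level will fall toward this value.)

2.47 m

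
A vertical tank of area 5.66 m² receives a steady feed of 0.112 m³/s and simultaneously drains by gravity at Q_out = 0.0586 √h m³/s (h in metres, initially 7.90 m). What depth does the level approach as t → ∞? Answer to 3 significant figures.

3.65 m

Volume balance on the tank: A dh/dt = Q_in − 0.0586 √h. At steady state dh/dt = 0:
Q_in = 0.0586 √h_ss ⇒ √h_ss = 0.112/0.0586 = 1.9113.
h_ss = 1.9113² = 3.6529 m. (Since h₀ = 7.90 m > h_ss, the level will fall toward this value.)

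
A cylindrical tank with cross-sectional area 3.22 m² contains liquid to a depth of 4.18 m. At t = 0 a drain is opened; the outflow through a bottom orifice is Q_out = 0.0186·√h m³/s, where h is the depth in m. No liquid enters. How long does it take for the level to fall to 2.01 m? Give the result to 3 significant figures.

A dh/dt = −Q_out = −0.0186 √h.
This is separable: 2 d(√h)/dt = −0.0186/A, so √h = √h₀ − (0.0186/(2A)) t.
t = 2A(√h₀ − √h)/0.0186 = 2·3.22·(√4.18 − √2.01)/0.0186
  = 6.4400 × (2.0445 − 1.4177) / 0.0186 = 217.01 s.

217 s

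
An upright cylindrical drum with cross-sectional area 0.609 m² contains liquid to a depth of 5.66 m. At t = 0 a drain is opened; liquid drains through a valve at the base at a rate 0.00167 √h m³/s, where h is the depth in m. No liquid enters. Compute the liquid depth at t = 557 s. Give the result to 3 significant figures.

2.61 m

Unsteady balance on liquid volume: A dh/dt = −0.00167 √h.
Separate and integrate: 2(√h − √h₀) = −(0.00167/A) t.
√h = √5.66 − 0.00167·557/(2·0.609) = 2.3791 − 0.76370 = 1.6154.
h = 1.6154² = 2.6094 m.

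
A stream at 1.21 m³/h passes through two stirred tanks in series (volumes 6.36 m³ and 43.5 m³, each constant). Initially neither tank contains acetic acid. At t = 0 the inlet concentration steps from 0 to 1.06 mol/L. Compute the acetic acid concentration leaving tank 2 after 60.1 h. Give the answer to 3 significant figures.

0.827 mol/L

Species balance on tank i: dCᵢ/dt = (Cᵢ₋₁ − Cᵢ)/τᵢ with τᵢ = Vᵢ/Q.
τ₁ = 6.36/1.21 = 5.2562 h; τ₂ = 43.5/1.21 = 35.950 h.
Solving the cascade with C₁(0)=C₂(0)=0 gives C₂(t) = C_in[1 − (τ₁ e^(−t/τ₁) − τ₂ e^(−t/τ₂))/(τ₁ − τ₂)].
At t = 60.1: e^(−t/τ₁) = 1.0820e-05, e^(−t/τ₂) = 0.18792.
C₂ = 1.06·[1 − (5.2562·1.0820e-05 − 35.950·0.18792)/(-30.694)] = 1.06·0.77990 = 0.82670 mol/L.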